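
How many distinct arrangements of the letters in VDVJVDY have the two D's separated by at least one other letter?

300

There are 7!/(3!·2!) = 420 arrangements of VDVJVDY in total.
Arrangements with the D's together: treat DD as one letter, giving (6)!/(3!) = 120.
Hence 420 − 120 = 300.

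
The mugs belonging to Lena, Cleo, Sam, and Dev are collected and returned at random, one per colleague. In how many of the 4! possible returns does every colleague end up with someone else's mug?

This is the derangement count D_4: permutations of 4 items with no fixed point.
By inclusion–exclusion this is Σ_{j=0}^{4} (−1)^j C(4,j)·(4−j)!.
Computing: 24 − 24 + 12 − 4 + 1 = 9.

9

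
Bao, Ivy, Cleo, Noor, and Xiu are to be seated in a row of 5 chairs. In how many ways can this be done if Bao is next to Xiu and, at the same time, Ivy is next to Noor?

24

Treat {Bao,Xiu} as one block (2 orders) and {Ivy,Noor} as another (2 orders).
That leaves 3 units to arrange: 2 × 2 × 3! = 4 × 6 = 24.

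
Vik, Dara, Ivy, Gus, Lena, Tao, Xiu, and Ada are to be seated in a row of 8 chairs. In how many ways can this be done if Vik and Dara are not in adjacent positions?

There are 8! = 40320 arrangements in all. If Vik and Dara are adjacent, merging them into one block gives 2·(7)! = 10080 arrangements.
So 40320 − 10080 = 30240 arrangements keep them apart.

30240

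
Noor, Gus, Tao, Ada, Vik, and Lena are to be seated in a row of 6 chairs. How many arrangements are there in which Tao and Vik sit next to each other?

240

Treat {Tao, Vik} as a single unit. There are 5 units to order, and the pair itself can be ordered 2 ways.
So the count is 2·(5)! = 240.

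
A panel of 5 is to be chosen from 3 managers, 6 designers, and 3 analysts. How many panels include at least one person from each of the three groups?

Total 5-person selections from all 12: C(12,5) = 792.
Subtract selections that omit an entire group: no managers → C(9,5) = 126; no designers → C(6,5) = 6; no analysts → C(9,5) = 126.
Add back selections omitting two groups (i.e. drawn from a single group): C(3,5) + C(6,5) + C(3,5) = 6.
By inclusion–exclusion: 792 − 258 + 6 = 540.

540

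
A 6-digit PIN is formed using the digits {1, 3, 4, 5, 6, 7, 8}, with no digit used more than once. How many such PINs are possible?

5040

Choose and order 6 of the 7 symbols: the first digit has 7 options, the next 6, and so on down to 2.
7 × 6 × 5 × 4 × 3 × 2 = 5040.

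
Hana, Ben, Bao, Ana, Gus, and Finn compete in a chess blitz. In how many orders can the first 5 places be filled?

This is an ordered selection of 5 from 6: P(6,5).
That gives 6 × 5 × 4 × 3 × 2 = 720.

720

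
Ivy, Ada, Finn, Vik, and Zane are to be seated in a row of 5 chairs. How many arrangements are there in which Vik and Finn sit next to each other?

Glue Vik and Finn into one block (2 internal orders), leaving 4 units to arrange in a row.
That gives 2 × 4! = 2 × 24 = 48.

48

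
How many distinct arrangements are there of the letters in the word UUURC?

The 5 letters of UUURC have repeats: U appearing 3 times.
Dividing 5! = 120 by 3! = 6 for the repeated letters gives 20.

20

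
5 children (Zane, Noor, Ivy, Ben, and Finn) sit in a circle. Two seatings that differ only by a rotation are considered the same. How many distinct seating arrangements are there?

24

Around a circle, 5 distinct people have 5!/5 = (4)! = 24 rotationally distinct seatings.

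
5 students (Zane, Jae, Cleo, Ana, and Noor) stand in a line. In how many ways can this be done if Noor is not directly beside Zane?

There are 5! = 120 arrangements in all. If Noor and Zane are adjacent, merging them into one block gives 2·(4)! = 48 arrangements.
Complementary counting: 120 − 48 = 72.

72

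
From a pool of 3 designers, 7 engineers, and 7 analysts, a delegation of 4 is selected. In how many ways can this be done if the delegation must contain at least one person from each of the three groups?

1029

With no constraint there are C(17,4) = 2380 possible selections.
Subtract selections that omit an entire group: no designers → C(14,4) = 1001; no engineers → C(10,4) = 210; no analysts → C(10,4) = 210.
Add back selections omitting two groups (i.e. drawn from a single group): C(3,4) + C(7,4) + C(7,4) = 70.
By inclusion–exclusion: 2380 − 1421 + 70 = 1029.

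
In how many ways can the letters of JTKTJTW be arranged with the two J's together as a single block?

120

Treat the 2 copies of J as a single block. The multiset to arrange is then {JJ, K, T, T, T, W}, 6 items in all.
That gives (6)!/(3!) = 120 arrangements.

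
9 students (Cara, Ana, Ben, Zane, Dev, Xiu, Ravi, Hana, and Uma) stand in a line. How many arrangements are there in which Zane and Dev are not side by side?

282240

Of the 9! = 362880 arrangements, those with Zane and Dev adjacent number 2 × 8! = 80640 (treat the pair as a block with 2 internal orders).
So 362880 − 80640 = 282240 arrangements keep them apart.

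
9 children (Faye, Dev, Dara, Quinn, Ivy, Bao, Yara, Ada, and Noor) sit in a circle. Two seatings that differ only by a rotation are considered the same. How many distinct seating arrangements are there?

40320

Fix one person's seat to break rotational symmetry; the remaining 8 people can be arranged in (8)! = 40320 ways.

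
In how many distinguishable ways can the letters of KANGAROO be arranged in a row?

Letter multiplicities in KANGAROO: A×2, G×1, K×1, N×1, O×2, R×1.
So there are 8! / (2!·2!) = 10080 distinguishable arrangements.

10080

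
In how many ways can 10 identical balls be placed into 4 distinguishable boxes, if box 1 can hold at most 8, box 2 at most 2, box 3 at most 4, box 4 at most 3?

Ignoring the caps, the number of non-negative solutions to x_1+…+x_4 = 10 is C(13,3) = 286.
Subtract solutions that violate a single cap (substitute x_i' = x_i − (cap_i+1)): x_1 ≥ 9 gives C(4,3) = 4; x_2 ≥ 3 gives C(10,3) = 120; x_3 ≥ 5 gives C(8,3) = 56; x_4 ≥ 4 gives C(9,3) = 84. Together 264.
Add back pairs where two caps are both exceeded: 0 + 0 + 0 + 10 + 20 + 4 = 34.
By inclusion–exclusion the count is 286 − 264 + 34 = 56.

56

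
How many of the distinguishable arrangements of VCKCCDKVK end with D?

560

Fix D in the last position and arrange the remaining 8 letters.
Those 8 letters have C appearing 3 times, K appearing 3 times, and V appearing twice, giving (8)!/(3!·3!·2!) = 560.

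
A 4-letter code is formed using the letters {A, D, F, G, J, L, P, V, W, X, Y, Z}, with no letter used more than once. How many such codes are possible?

This is a permutation of 4 out of 12: P(12,4) = 12!/8!.
12 × 11 × 10 × 9 = 11880.

11880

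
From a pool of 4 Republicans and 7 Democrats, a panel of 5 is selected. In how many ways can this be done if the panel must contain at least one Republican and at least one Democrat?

Unrestricted: C(11,5) = 462 ways to pick any 5 of the 11.
Selections missing a whole group: no Republicans → C(7,5) = 21; no Democrats → C(4,5) = 0.
Both groups omitted at once is impossible, so 462 − 21 = 441.

441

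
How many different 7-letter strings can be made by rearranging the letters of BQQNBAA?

BQQNBAA has 7 letters with A appearing twice, B appearing twice, and Q appearing twice.
The number of distinct arrangements is 7!/(2!·2!·2!) = 5040/8 = 630.

630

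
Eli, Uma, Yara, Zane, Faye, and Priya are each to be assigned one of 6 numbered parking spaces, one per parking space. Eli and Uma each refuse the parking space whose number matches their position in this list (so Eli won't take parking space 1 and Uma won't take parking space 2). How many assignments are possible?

504

Let Aᵢ (for i ∈ {1, 2}) be the placements that put person i in their forbidden parking space. Any j of these fix j positions, leaving (6−j)! ways to fill the rest, and there are C(2,j) ways to pick which j.
By inclusion–exclusion, the number of valid placements is Σ_{j=0}^{2} (−1)^j C(2,j)·(6−j)!.
Computing: 720 − 240 + 24 = 504.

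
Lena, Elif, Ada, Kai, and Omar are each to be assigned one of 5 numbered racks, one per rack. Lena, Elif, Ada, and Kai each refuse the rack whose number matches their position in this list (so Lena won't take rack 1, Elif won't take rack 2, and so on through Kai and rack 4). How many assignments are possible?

53

Let Aᵢ (for 1 ≤ i ≤ 4) be the placements that put person i in their forbidden rack. Any j of these fix j positions, leaving (5−j)! ways to fill the rest, and there are C(4,j) ways to pick which j.
By inclusion–exclusion, the number of valid placements is Σ_{j=0}^{4} (−1)^j C(4,j)·(5−j)!.
Computing: 120 − 96 + 36 − 8 + 1 = 53.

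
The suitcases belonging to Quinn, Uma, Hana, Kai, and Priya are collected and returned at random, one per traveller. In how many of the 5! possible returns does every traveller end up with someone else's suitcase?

44

This is the derangement count D_5: permutations of 5 items with no fixed point.
By inclusion–exclusion this is Σ_{j=0}^{5} (−1)^j C(5,j)·(5−j)!.
Computing: 120 − 120 + 60 − 20 + 5 − 1 = 44.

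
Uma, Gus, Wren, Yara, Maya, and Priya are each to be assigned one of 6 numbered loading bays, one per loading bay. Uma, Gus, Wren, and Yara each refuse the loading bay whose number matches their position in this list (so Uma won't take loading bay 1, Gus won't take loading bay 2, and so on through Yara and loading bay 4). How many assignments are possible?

Let Aᵢ (for 1 ≤ i ≤ 4) be the placements that put person i in their forbidden loading bay. Any j of these fix j positions, leaving (6−j)! ways to fill the rest, and there are C(4,j) ways to pick which j.
By inclusion–exclusion, the number of valid placements is Σ_{j=0}^{4} (−1)^j C(4,j)·(6−j)!.
Computing: 720 − 480 + 144 − 24 + 2 = 362.

362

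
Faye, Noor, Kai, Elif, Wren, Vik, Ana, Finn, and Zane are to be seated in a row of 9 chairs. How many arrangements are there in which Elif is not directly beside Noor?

282240

Of the 9! = 362880 arrangements, those with Elif and Noor adjacent number 2 × 8! = 80640 (treat the pair as a block with 2 internal orders).
Complementary counting: 362880 − 80640 = 282240.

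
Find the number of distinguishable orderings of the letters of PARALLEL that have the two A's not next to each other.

There are 8!/(3!·2!) = 3360 arrangements of PARALLEL in total.
If the two A's are adjacent, glue them into one block, leaving 7 items to arrange: (7)!/(3!) = 840 ways.
Subtracting, 3360 − 840 = 2520 arrangements keep the A's apart.

2520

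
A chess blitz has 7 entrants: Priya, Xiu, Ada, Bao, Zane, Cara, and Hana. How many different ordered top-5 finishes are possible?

This is an ordered selection of 5 from 7: P(7,5).
That gives 7 × 6 × 5 × 4 × 3 = 2520.

2520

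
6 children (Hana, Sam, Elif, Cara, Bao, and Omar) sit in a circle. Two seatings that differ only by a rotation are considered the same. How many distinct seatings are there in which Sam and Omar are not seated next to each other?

72

All circular seatings of 6 people number (5)! = 120.
Seatings with Sam beside Omar: treat them as a block with 2 internal orders, giving 2 × (4)! = 48.
Subtracting, 120 − 48 = 72.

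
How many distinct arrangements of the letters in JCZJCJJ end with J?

With the last slot taken by J, it remains to arrange the other 6 letters (CZJCJJ).
Those 6 letters have C appearing twice and J appearing 3 times, giving (6)!/(3!·2!) = 60.

60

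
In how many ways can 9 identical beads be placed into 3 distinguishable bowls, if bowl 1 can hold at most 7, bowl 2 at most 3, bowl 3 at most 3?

13

Ignoring the caps, the number of non-negative solutions to x_1+…+x_3 = 9 is C(11,2) = 55.
Subtract solutions that violate a single cap (substitute x_i' = x_i − (cap_i+1)): x_1 ≥ 8 gives C(3,2) = 3; x_2 ≥ 4 gives C(7,2) = 21; x_3 ≥ 4 gives C(7,2) = 21. Together 45.
Add back pairs where two caps are both exceeded: 0 + 0 + 3 = 3.
By inclusion–exclusion the count is 55 − 45 + 3 = 13.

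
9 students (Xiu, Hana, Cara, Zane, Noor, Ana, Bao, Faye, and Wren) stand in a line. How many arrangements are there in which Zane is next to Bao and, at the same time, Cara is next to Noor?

20160

Treat {Zane,Bao} as one block (2 orders) and {Cara,Noor} as another (2 orders).
That leaves 7 units to arrange: 2 × 2 × 7! = 4 × 5040 = 20160.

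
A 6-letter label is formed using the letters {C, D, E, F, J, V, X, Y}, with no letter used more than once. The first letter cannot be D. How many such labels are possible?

The first letter has 8−1 = 7 choices (anything except D).
The remaining 5 letters are filled from the other 7 symbols without repetition: 7 × 6 × 5 × 4 × 3 = 2520.
Total: 7 × 2520 = 17640.

17640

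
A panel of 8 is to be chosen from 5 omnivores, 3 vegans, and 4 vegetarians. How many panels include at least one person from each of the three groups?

With no constraint there are C(12,8) = 495 possible selections.
Subtract selections that omit an entire group: no omnivores → C(7,8) = 0; no vegans → C(9,8) = 9; no vegetarians → C(8,8) = 1.
Add back selections omitting two groups (i.e. drawn from a single group): C(5,8) + C(3,8) + C(4,8) = 0.
By inclusion–exclusion: 495 − 10 + 0 = 485.

485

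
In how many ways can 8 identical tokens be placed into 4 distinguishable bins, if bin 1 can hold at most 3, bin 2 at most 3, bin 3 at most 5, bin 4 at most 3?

53

By stars and bars, unrestricted non-negative solutions to x_1+…+x_4 = 8 number C(8+3,3) = 165.
Subtract solutions that violate a single cap (substitute x_i' = x_i − (cap_i+1)): x_1 ≥ 4 gives C(7,3) = 35; x_2 ≥ 4 gives C(7,3) = 35; x_3 ≥ 6 gives C(5,3) = 10; x_4 ≥ 4 gives C(7,3) = 35. Together 115.
Add back pairs where two caps are both exceeded: 1 + 0 + 1 + 0 + 1 + 0 = 3.
By inclusion–exclusion the count is 165 − 115 + 3 = 53.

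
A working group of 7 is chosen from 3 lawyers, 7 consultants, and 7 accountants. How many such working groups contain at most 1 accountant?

Split by how many accountants are chosen (0 through 1).
Sum: C(7,0)·C(10,7) + C(7,1)·C(10,6) = 120 + 1470 = 1590.

1590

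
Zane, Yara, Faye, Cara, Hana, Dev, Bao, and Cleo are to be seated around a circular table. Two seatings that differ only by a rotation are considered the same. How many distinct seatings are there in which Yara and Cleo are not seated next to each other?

3600

Without the restriction there are (7)! = 5040 seatings.
Those with Yara next to Cleo: fuse the pair into one unit and seat 7 units around a circle — 2·(6)! = 1440.
Subtracting, 5040 − 1440 = 3600.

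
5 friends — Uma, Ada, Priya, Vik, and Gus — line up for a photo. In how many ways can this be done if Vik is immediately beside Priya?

Glue Vik and Priya into one block (2 internal orders), leaving 4 units to arrange in a row.
That gives 2 × 4! = 2 × 24 = 48.

48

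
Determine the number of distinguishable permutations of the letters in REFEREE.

105

The 7 letters of REFEREE have repeats: E appearing 4 times and R appearing twice.
So there are 7! / (4!·2!) = 105 distinguishable arrangements.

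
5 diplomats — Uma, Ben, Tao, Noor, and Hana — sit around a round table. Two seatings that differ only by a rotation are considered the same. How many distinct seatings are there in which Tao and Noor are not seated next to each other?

12

Without the restriction there are (4)! = 24 seatings.
Those with Tao next to Noor: fuse the pair into one unit and seat 4 units around a circle — 2·(3)! = 12.
Subtracting, 24 − 12 = 12.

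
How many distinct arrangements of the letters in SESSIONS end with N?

210

With the last slot taken by N, it remains to arrange the other 7 letters (SESSIOS).
Those 7 letters have S appearing 4 times, giving (7)!/(4!) = 210.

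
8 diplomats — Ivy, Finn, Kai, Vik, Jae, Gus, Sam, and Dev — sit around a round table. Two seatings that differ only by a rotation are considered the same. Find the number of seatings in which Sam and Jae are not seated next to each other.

Without the restriction there are (7)! = 5040 seatings.
Those with Sam next to Jae: fuse the pair into one unit and seat 7 units around a circle — 2·(6)! = 1440.
Subtracting, 5040 − 1440 = 3600.

3600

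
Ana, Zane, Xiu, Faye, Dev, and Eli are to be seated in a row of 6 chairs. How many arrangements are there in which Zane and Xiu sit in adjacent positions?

240

Place the 4 others and the Zane-Xiu pair as 5 objects in a line; the pair has 2 internal arrangements.
That gives 2 × 5! = 2 × 120 = 240.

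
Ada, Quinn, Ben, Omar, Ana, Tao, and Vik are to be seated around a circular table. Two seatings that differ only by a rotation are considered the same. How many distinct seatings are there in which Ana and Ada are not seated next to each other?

480

All circular seatings of 7 people number (6)! = 720.
Seatings with Ana beside Ada: treat them as a block with 2 internal orders, giving 2 × (5)! = 240.
Subtracting, 720 − 240 = 480.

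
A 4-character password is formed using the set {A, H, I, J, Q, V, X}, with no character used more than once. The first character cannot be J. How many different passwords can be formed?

The first character has 7−1 = 6 choices (anything except J).
The remaining 3 characters are filled from the other 6 symbols without repetition: 6 × 5 × 4 = 120.
Total: 6 × 120 = 720.

720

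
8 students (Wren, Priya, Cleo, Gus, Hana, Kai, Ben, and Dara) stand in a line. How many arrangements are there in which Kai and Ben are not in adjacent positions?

There are 8! = 40320 arrangements in all. If Kai and Ben are adjacent, merging them into one block gives 2·(7)! = 10080 arrangements.
So 40320 − 10080 = 30240 arrangements keep them apart.

30240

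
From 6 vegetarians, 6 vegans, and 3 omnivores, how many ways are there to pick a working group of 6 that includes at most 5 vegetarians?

Split by how many vegetarians are chosen (0 through 5).
Sum: C(6,0)·C(9,6) + C(6,1)·C(9,5) + C(6,2)·C(9,4) + C(6,3)·C(9,3) + C(6,4)·C(9,2) + C(6,5)·C(9,1) = 84 + 756 + 1890 + 1680 + 540 + 54 = 5004.

5004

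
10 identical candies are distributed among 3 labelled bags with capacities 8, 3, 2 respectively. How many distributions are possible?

9

Ignoring the caps, the number of non-negative solutions to x_1+…+x_3 = 10 is C(12,2) = 66.
Subtract solutions that violate a single cap (substitute x_i' = x_i − (cap_i+1)): x_1 ≥ 9 gives C(3,2) = 3; x_2 ≥ 4 gives C(8,2) = 28; x_3 ≥ 3 gives C(9,2) = 36. Together 67.
Add back pairs where two caps are both exceeded: 0 + 0 + 10 = 10.
By inclusion–exclusion the count is 66 − 67 + 10 = 9.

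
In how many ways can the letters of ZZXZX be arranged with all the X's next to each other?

4

Treat the 2 copies of X as a single block. The multiset to arrange is then {XX, Z, Z, Z}, 4 items in all.
That gives (4)!/(3!) = 4 arrangements.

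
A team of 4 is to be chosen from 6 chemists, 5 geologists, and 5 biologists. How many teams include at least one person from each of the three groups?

Total 4-person selections from all 16: C(16,4) = 1820.
Subtract selections that omit an entire group: no chemists → C(10,4) = 210; no geologists → C(11,4) = 330; no biologists → C(11,4) = 330.
Add back selections omitting two groups (i.e. drawn from a single group): C(6,4) + C(5,4) + C(5,4) = 25.
By inclusion–exclusion: 1820 − 870 + 25 = 975.

975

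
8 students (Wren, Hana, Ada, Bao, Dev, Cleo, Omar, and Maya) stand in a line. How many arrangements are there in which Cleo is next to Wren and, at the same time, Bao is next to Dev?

Treat {Cleo,Wren} as one block (2 orders) and {Bao,Dev} as another (2 orders).
That leaves 6 units to arrange: 2 × 2 × 6! = 4 × 720 = 2880.

2880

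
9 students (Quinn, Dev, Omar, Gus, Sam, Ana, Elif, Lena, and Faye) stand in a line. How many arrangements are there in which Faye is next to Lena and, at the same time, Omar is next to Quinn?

20160

Treat {Faye,Lena} as one block (2 orders) and {Omar,Quinn} as another (2 orders).
That leaves 7 units to arrange: 2 × 2 × 7! = 4 × 5040 = 20160.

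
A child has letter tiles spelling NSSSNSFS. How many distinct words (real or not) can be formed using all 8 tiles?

NSSSNSFS has 8 letters with N appearing twice and S appearing 5 times.
So there are 8! / (5!·2!) = 168 distinguishable arrangements.

168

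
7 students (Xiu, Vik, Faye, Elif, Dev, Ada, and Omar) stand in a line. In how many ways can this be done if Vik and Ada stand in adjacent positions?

1440

Treat {Vik, Ada} as a single unit. There are 6 units to order, and the pair itself can be ordered 2 ways.
So the count is 2·(6)! = 1440.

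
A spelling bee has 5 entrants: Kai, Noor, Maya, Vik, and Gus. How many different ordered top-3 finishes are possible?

There are 5 choices for 1st place, 4 for 2nd, and 3 for 3rd.
That gives 5 × 4 × 3 = 60.

60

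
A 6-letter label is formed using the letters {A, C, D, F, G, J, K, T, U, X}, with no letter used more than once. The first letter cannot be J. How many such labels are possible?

The first letter has 10−1 = 9 choices (anything except J).
The remaining 5 letters are filled from the other 9 symbols without repetition: 9 × 8 × 7 × 6 × 5 = 15120.
Total: 9 × 15120 = 136080.

136080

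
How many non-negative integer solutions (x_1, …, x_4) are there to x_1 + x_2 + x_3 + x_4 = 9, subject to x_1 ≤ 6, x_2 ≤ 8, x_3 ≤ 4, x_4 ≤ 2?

94

By stars and bars, unrestricted non-negative solutions to x_1+…+x_4 = 9 number C(9+3,3) = 220.
Subtract solutions that violate a single cap (substitute x_i' = x_i − (cap_i+1)): x_1 ≥ 7 gives C(5,3) = 10; x_2 ≥ 9 gives C(3,3) = 1; x_3 ≥ 5 gives C(7,3) = 35; x_4 ≥ 3 gives C(9,3) = 84. Together 130.
Add back pairs where two caps are both exceeded: 0 + 0 + 0 + 0 + 0 + 4 = 4.
By inclusion–exclusion the count is 220 − 130 + 4 = 94.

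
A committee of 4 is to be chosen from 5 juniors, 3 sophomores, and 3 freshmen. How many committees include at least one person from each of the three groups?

With no constraint there are C(11,4) = 330 possible selections.
Selections missing a whole group: no juniors → C(6,4) = 15; no sophomores → C(8,4) = 70; no freshmen → C(8,4) = 70.
Add back selections omitting two groups (i.e. drawn from a single group): C(5,4) + C(3,4) + C(3,4) = 5.
By inclusion–exclusion: 330 − 155 + 5 = 180.

180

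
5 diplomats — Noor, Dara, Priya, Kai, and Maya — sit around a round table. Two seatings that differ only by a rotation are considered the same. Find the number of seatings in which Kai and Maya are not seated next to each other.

Without the restriction there are (4)! = 24 seatings.
Those with Kai next to Maya: fuse the pair into one unit and seat 4 units around a circle — 2·(3)! = 12.
Subtracting, 24 − 12 = 12.

12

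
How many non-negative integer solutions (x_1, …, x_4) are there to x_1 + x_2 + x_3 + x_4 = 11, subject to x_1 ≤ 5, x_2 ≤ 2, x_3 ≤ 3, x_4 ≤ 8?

Without the upper bounds there are C(14,3) = 364 ways to split 11 among 4 variables.
Subtract solutions that violate a single cap (substitute x_i' = x_i − (cap_i+1)): x_1 ≥ 6 gives C(8,3) = 56; x_2 ≥ 3 gives C(11,3) = 165; x_3 ≥ 4 gives C(10,3) = 120; x_4 ≥ 9 gives C(5,3) = 10. Together 351.
Add back pairs where two caps are both exceeded: 10 + 4 + 0 + 35 + 0 + 0 = 49.
By inclusion–exclusion the count is 364 − 351 + 49 = 62.

62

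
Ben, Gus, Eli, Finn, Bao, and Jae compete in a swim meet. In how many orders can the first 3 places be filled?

120

There are 6 choices for 1st place, 5 for 2nd, and 4 for 3rd.
That gives 6 × 5 × 4 = 120.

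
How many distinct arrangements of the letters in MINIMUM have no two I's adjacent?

300

There are 7!/(3!·2!) = 420 arrangements of MINIMUM in total.
If the two I's are adjacent, glue them into one block, leaving 6 items to arrange: (6)!/(3!) = 120 ways.
Subtracting, 420 − 120 = 300 arrangements keep the I's apart.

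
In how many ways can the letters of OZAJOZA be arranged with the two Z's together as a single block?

Treat the 2 copies of Z as a single block. The multiset to arrange is then {ZZ, A, A, J, O, O}, 6 items in all.
That gives (6)!/(2!·2!) = 180 arrangements.

180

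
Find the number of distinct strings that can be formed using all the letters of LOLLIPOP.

1680

The 8 letters of LOLLIPOP have repeats: L appearing 3 times, O appearing twice, and P appearing twice.
So there are 8! / (3!·2!·2!) = 1680 distinguishable arrangements.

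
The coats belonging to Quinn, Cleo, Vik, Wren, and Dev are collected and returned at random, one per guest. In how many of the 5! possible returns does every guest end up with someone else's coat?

Count assignments avoiding every fixed point. For any j of the 5 guests fixed to their own coat, the other 5−j can be arranged in (5−j)! ways.
By inclusion–exclusion this is Σ_{j=0}^{5} (−1)^j C(5,j)·(5−j)!.
Computing: 120 − 120 + 60 − 20 + 5 − 1 = 44.

44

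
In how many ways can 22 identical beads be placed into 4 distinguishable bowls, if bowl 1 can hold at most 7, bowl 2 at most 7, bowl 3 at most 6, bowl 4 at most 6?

Ignoring the caps, the number of non-negative solutions to x_1+…+x_4 = 22 is C(25,3) = 2300.
Subtract solutions that violate a single cap (substitute x_i' = x_i − (cap_i+1)): x_1 ≥ 8 gives C(17,3) = 680; x_2 ≥ 8 gives C(17,3) = 680; x_3 ≥ 7 gives C(18,3) = 816; x_4 ≥ 7 gives C(18,3) = 816. Together 2992.
Add back pairs where two caps are both exceeded: 84 + 120 + 120 + 120 + 120 + 165 = 729.
Subtract triples: 0 + 0 + 1 + 1 = 2.
By inclusion–exclusion the count is 2300 − 2992 + 729 − 2 = 35.

35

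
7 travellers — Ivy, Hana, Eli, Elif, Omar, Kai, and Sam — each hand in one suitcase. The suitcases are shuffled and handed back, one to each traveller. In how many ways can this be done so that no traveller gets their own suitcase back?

Count assignments avoiding every fixed point. For any j of the 7 travellers fixed to their own suitcase, the other 7−j can be arranged in (7−j)! ways.
By inclusion–exclusion this is Σ_{j=0}^{7} (−1)^j C(7,j)·(7−j)!.
Computing: 5040 − 5040 + 2520 − 840 + 210 − 42 + 7 − 1 = 1854.

1854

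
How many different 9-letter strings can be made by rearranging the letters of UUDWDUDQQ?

5040

Letter multiplicities in UUDWDUDQQ: D×3, Q×2, U×3, W×1.
Dividing 9! = 362880 by 3!·3!·2! = 72 for the repeated letters gives 5040.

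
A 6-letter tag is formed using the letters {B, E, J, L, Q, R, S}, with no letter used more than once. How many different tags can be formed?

With no repetition, fill the 6 letters in order: 7 choices, then 6, down to 2.
7 × 6 × 5 × 4 × 3 × 2 = 5040.

5040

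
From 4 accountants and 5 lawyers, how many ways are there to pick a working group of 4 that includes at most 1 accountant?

Split by how many accountants are chosen (0 through 1).
Sum: C(4,0)·C(5,4) + C(4,1)·C(5,3) = 5 + 40 = 45.

45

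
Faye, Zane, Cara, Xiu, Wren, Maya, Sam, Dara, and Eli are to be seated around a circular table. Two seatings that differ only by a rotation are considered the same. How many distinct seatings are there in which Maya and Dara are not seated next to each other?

30240

Without the restriction there are (8)! = 40320 seatings.
Those with Maya next to Dara: fuse the pair into one unit and seat 8 units around a circle — 2·(7)! = 10080.
Subtracting, 40320 − 10080 = 30240.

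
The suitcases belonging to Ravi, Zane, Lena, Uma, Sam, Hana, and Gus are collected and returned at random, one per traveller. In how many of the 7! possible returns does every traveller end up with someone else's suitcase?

Let Aᵢ be the assignments in which traveller i gets their own suitcase. We want the size of the complement of A₁∪…∪A_7.
By inclusion–exclusion this is Σ_{j=0}^{7} (−1)^j C(7,j)·(7−j)!.
Computing: 5040 − 5040 + 2520 − 840 + 210 − 42 + 7 − 1 = 1854.

1854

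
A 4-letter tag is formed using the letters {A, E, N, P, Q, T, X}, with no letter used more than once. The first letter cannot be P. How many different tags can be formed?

The first letter has 7−1 = 6 choices (anything except P).
The remaining 3 letters are filled from the other 6 symbols without repetition: 6 × 5 × 4 = 120.
Total: 6 × 120 = 720.

720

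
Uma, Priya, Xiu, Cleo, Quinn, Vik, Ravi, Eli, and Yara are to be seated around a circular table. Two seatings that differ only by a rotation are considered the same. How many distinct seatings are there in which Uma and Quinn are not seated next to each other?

Without the restriction there are (8)! = 40320 seatings.
Those with Uma next to Quinn: fuse the pair into one unit and seat 8 units around a circle — 2·(7)! = 10080.
Subtracting, 40320 − 10080 = 30240.

30240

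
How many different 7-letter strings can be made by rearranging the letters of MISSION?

MISSION has 7 letters with I appearing twice and S appearing twice.
The number of distinct arrangements is 7!/(2!·2!) = 5040/4 = 1260.

1260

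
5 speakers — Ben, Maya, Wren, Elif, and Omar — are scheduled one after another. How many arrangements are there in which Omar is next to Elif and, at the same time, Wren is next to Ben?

Treat {Omar,Elif} as one block (2 orders) and {Wren,Ben} as another (2 orders).
That leaves 3 units to arrange: 2 × 2 × 3! = 4 × 6 = 24.

24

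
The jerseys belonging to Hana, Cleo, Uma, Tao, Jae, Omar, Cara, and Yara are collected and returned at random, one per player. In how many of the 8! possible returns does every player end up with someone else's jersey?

14833

Let Aᵢ be the assignments in which player i gets their old jersey. We want the size of the complement of A₁∪…∪A_8.
By inclusion–exclusion this is Σ_{j=0}^{8} (−1)^j C(8,j)·(8−j)!.
Computing: 40320 − 40320 + 20160 − 6720 + 1680 − 336 + 56 − 8 + 1 = 14833.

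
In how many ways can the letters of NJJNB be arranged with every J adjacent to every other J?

Treat the 2 copies of J as a single block. The multiset to arrange is then {JJ, B, N, N}, 4 items in all.
That gives (4)!/(2!) = 12 arrangements.

12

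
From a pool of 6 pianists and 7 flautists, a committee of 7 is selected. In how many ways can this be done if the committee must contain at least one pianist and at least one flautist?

With no constraint there are C(13,7) = 1716 possible selections.
Selections missing a whole group: no pianists → C(7,7) = 1; no flautists → C(6,7) = 0.
Both groups omitted at once is impossible, so 1716 − 1 = 1715.

1715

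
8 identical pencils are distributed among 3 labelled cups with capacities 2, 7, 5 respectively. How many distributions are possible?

By stars and bars, unrestricted non-negative solutions to x_1+…+x_3 = 8 number C(8+2,2) = 45.
Subtract solutions that violate a single cap (substitute x_i' = x_i − (cap_i+1)): x_1 ≥ 3 gives C(7,2) = 21; x_2 ≥ 8 gives C(2,2) = 1; x_3 ≥ 6 gives C(4,2) = 6. Together 28.
No two caps can be exceeded simultaneously, so the pair terms are all 0.
By inclusion–exclusion the count is 45 − 28 + 0 = 17.

17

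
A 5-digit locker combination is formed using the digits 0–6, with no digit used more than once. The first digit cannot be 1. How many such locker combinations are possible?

2160

The first digit has 7−1 = 6 choices (anything except 1).
The remaining 4 digits are filled from the other 6 symbols without repetition: 6 × 5 × 4 × 3 = 360.
Total: 6 × 360 = 2160.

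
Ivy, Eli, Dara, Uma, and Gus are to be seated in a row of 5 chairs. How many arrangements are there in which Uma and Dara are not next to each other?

There are 5! = 120 arrangements in all. If Uma and Dara are adjacent, merging them into one block gives 2·(4)! = 48 arrangements.
So 120 − 48 = 72 arrangements keep them apart.

72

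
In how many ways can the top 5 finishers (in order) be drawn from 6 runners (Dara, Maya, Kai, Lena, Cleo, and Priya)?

There are 6 choices for 1st place, 5 for 2nd, and so on down to 2 for position 5.
That gives 6 × 5 × 4 × 3 × 2 = 720.

720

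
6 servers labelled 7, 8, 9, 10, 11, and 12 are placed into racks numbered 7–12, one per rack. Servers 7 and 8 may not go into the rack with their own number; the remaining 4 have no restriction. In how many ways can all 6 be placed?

Let Aᵢ (for i ∈ {7, 8}) be the placements that put server i in its forbidden rack. Any j of these fix j positions, leaving (6−j)! ways to fill the rest, and there are C(2,j) ways to pick which j.
By inclusion–exclusion, the number of valid placements is Σ_{j=0}^{2} (−1)^j C(2,j)·(6−j)!.
Computing: 720 − 240 + 24 = 504.

504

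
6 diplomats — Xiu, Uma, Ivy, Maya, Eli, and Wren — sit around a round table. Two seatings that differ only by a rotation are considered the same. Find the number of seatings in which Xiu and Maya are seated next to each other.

Treat {Xiu, Maya} as one unit (2 internal orders) and seat the resulting 5 units around the table: (4)! circular arrangements.
So 2 × (4)! = 2 × 24 = 48.

48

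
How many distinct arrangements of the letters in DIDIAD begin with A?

Fix A in the first position and arrange the remaining 5 letters.
Those 5 letters have D appearing 3 times and I appearing twice, giving (5)!/(3!·2!) = 10.

10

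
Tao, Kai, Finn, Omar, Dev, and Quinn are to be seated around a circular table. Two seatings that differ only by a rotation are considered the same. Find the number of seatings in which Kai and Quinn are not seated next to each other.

Without the restriction there are (5)! = 120 seatings.
Seatings with Kai beside Quinn: treat them as a block with 2 internal orders, giving 2 × (4)! = 48.
Subtracting, 120 − 48 = 72.

72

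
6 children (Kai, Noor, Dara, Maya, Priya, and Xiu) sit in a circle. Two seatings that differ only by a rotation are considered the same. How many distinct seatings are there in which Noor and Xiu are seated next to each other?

Treat {Noor, Xiu} as one unit (2 internal orders) and seat the resulting 5 units around the table: (4)! circular arrangements.
So 2 × (4)! = 2 × 24 = 48.

48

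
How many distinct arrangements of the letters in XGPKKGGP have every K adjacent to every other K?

420

Treat the 2 copies of K as a single block. The multiset to arrange is then {KK, G, G, G, P, P, X}, 7 items in all.
That gives (7)!/(3!·2!) = 420 arrangements.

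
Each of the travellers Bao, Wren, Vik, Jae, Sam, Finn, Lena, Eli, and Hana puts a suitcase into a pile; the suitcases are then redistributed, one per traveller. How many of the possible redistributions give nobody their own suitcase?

Count assignments avoiding every fixed point. For any j of the 9 travellers fixed to their own suitcase, the other 9−j can be arranged in (9−j)! ways.
By inclusion–exclusion this is Σ_{j=0}^{9} (−1)^j C(9,j)·(9−j)!.
Computing: 362880 − 362880 + 181440 − 60480 + 15120 − 3024 + 504 − 72 + 9 − 1 = 133496.

133496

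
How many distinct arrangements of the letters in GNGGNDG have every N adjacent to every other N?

30

Treat the 2 copies of N as a single block. The multiset to arrange is then {NN, D, G, G, G, G}, 6 items in all.
That gives (6)!/(4!) = 30 arrangements.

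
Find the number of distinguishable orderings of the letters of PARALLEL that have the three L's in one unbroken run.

Treat the 3 copies of L as a single block. The multiset to arrange is then {LLL, A, A, E, P, R}, 6 items in all.
That gives (6)!/(2!) = 360 arrangements.

360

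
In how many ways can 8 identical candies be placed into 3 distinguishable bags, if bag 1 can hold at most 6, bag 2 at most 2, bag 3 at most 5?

Ignoring the caps, the number of non-negative solutions to x_1+…+x_3 = 8 is C(10,2) = 45.
Subtract solutions that violate a single cap (substitute x_i' = x_i − (cap_i+1)): x_1 ≥ 7 gives C(3,2) = 3; x_2 ≥ 3 gives C(7,2) = 21; x_3 ≥ 6 gives C(4,2) = 6. Together 30.
No two caps can be exceeded simultaneously, so the pair terms are all 0.
By inclusion–exclusion the count is 45 − 30 + 0 = 15.

15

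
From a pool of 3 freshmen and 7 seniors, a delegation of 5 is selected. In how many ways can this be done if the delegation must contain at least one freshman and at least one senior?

231

Unrestricted: C(10,5) = 252 ways to pick any 5 of the 10.
Selections missing a whole group: no freshmen → C(7,5) = 21; no seniors → C(3,5) = 0.
Both groups omitted at once is impossible, so 252 − 21 = 231.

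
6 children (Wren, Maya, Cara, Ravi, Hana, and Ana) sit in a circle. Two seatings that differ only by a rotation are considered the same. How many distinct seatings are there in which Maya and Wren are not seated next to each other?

72

Without the restriction there are (5)! = 120 seatings.
Those with Maya next to Wren: fuse the pair into one unit and seat 5 units around a circle — 2·(4)! = 48.
Subtracting, 120 − 48 = 72.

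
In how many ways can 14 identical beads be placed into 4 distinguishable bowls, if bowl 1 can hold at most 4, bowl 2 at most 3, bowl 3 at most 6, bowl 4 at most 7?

70

By stars and bars, unrestricted non-negative solutions to x_1+…+x_4 = 14 number C(14+3,3) = 680.
Subtract solutions that violate a single cap (substitute x_i' = x_i − (cap_i+1)): x_1 ≥ 5 gives C(12,3) = 220; x_2 ≥ 4 gives C(13,3) = 286; x_3 ≥ 7 gives C(10,3) = 120; x_4 ≥ 8 gives C(9,3) = 84. Together 710.
Add back pairs where two caps are both exceeded: 56 + 10 + 4 + 20 + 10 + 0 = 100.
By inclusion–exclusion the count is 680 − 710 + 100 = 70.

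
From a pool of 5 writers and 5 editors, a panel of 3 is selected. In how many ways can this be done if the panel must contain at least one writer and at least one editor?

With no constraint there are C(10,3) = 120 possible selections.
Selections missing a whole group: no writers → C(5,3) = 10; no editors → C(5,3) = 10.
Both groups omitted at once is impossible, so 120 − 20 = 100.

100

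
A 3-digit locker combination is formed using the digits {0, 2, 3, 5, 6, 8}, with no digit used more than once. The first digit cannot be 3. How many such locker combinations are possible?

The first digit has 6−1 = 5 choices (anything except 3).
The remaining 2 digits are filled from the other 5 symbols without repetition: 5 × 4 = 20.
Total: 5 × 20 = 100.

100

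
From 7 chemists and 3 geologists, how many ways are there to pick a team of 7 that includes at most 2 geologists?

Split by how many geologists are chosen (0 through 2).
Sum: C(3,0)·C(7,7) + C(3,1)·C(7,6) + C(3,2)·C(7,5) = 1 + 21 + 63 = 85.

85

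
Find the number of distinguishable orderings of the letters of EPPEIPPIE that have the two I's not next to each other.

980

Total arrangements of EPPEIPPIE: 9!/(4!·3!·2!) = 1260.
If the two I's are adjacent, glue them into one block, leaving 8 items to arrange: (8)!/(4!·3!) = 280 ways.
Hence 1260 − 280 = 980.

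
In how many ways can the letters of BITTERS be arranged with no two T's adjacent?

There are 7!/(2!) = 2520 arrangements of BITTERS in total.
Arrangements with the T's together: treat TT as one letter, giving (6)! = 720.
Hence 2520 − 720 = 1800.

1800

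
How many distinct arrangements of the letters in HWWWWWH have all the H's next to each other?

6

Treat the 2 copies of H as a single block. The multiset to arrange is then {HH, W, W, W, W, W}, 6 items in all.
That gives (6)!/(5!) = 6 arrangements.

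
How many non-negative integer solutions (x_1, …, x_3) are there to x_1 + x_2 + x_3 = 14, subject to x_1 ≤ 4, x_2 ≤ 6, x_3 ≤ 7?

10

Ignoring the caps, the number of non-negative solutions to x_1+…+x_3 = 14 is C(16,2) = 120.
Subtract solutions that violate a single cap (substitute x_i' = x_i − (cap_i+1)): x_1 ≥ 5 gives C(11,2) = 55; x_2 ≥ 7 gives C(9,2) = 36; x_3 ≥ 8 gives C(8,2) = 28. Together 119.
Add back pairs where two caps are both exceeded: 6 + 3 + 0 = 9.
By inclusion–exclusion the count is 120 − 119 + 9 = 10.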